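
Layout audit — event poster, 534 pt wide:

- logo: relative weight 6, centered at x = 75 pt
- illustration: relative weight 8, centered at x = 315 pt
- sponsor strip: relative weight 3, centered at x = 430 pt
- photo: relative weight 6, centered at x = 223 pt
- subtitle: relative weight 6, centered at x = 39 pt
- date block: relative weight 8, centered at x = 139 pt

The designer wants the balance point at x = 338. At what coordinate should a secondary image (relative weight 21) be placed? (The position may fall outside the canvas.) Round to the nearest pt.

x ≈ 603

With the secondary image, Σw becomes 6 + 8 + 3 + 6 + 6 + 8 + 21 = 58.
Along x: (6944 + 21·x) / 58 = 338 (existing moment 6·75 + 8·315 + 3·430 + 6·223 + 6·39 + 8·139 = 6944) ⇒ x = (19604 − 6944) / 21 ≈ 602.86.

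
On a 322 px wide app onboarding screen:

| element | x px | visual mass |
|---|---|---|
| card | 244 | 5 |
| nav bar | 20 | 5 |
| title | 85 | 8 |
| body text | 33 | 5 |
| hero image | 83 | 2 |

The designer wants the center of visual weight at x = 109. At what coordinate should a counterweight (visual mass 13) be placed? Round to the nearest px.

x ≈ 139

New total weight: (5 + 5 + 8 + 5 + 2) + 13 = 38.
x: need Σw·x = 38·109 = 4142. Existing = 5·244 + 5·20 + 8·85 + 5·33 + 2·83 = 2331. Remainder 1811 / 13 ≈ 139.31.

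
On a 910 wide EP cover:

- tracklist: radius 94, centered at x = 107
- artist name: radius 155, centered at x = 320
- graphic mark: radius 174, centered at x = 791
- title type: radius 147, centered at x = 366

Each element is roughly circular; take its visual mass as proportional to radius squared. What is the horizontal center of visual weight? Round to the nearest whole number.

r² weights: tracklist 94² = 8836, artist name 155² = 24025, graphic mark 174² = 30276, title type 147² = 21609. Total = 84746.
x: (8836·107 + 24025·320 + 30276·791 + 21609·366) / 84746 = 40490662 / 84746 ≈ 477.79

x ≈ 478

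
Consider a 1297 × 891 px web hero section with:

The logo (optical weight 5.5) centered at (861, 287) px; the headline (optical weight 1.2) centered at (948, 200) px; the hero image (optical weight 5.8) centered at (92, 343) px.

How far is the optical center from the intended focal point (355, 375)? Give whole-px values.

≈ 173 px

Total weight = 5.5 + 1.2 + 5.8 = 12.5.
x-moment: 5.5·861 + 1.2·948 + 5.8·92 = 6406.7; centroid 6406.7/12.5 ≈ 512.54.
y-moment: 5.5·287 + 1.2·200 + 5.8·343 = 3807.9; centroid 3807.9/12.5 ≈ 304.63.
Relative to (355, 375): Δ = (157.54, -70.37); |Δ| = √(157.54² + -70.37²) ≈ 172.54.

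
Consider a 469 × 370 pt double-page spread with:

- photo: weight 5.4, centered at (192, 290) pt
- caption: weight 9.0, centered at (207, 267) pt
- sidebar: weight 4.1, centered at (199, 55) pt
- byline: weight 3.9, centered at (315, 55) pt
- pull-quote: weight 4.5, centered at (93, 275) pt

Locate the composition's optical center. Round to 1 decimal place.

Weights sum to 5.4 + 9.0 + 4.1 + 3.9 + 4.5 = 26.9.
Σw·x = 5.4·192 + 9.0·207 + 4.1·199 + 3.9·315 + 4.5·93 = 5362.7, so x̄ = 5362.7/26.9 ≈ 199.36.
Σw·y = 5.4·290 + 9.0·267 + 4.1·55 + 3.9·55 + 4.5·275 = 5646.5, so ȳ = 5646.5/26.9 ≈ 209.91.

(199.4, 209.9)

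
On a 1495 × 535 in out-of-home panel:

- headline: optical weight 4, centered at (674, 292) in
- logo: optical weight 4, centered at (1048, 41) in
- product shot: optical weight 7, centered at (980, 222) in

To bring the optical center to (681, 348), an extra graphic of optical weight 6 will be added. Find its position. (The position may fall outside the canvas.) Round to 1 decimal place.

(92.2, 737.0)

New total weight: (4 + 4 + 7) + 6 = 21.
x: target moment 21×681 = 14301; current 4·674 + 4·1048 + 7·980 = 13748; the extra graphic supplies 553, so x = 553/6 ≈ 92.17.
y: target moment 21×348 = 7308; current 4·292 + 4·41 + 7·222 = 2886; the extra graphic supplies 4422, so y = 4422/6 ≈ 737.00.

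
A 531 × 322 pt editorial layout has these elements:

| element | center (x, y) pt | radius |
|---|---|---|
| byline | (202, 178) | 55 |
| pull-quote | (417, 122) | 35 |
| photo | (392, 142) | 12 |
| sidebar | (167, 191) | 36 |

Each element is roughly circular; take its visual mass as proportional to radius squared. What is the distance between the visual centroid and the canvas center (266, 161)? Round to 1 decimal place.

≈ 22.0 pt

r² weights: byline 55² = 3025, pull-quote 35² = 1225, photo 12² = 144, sidebar 36² = 1296. Total = 5690.
x: (3025·202 + 1225·417 + 144·392 + 1296·167) / 5690 = 1394755 / 5690 ≈ 245.12
y: (3025·178 + 1225·122 + 144·142 + 1296·191) / 5690 = 955884 / 5690 ≈ 167.99
From (266, 161): dx = -20.88, dy = 6.99, so the distance is √(dx²+dy²) ≈ 22.02.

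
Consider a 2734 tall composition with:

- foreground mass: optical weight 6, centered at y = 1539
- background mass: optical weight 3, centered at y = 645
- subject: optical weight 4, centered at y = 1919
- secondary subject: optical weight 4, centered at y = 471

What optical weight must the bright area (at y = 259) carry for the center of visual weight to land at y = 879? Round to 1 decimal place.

Existing Σw = 17 (6 + 3 + 4 + 4); existing moment 6·1539 + 3·645 + 4·1919 + 4·471 = 20729.
Balance at y = 879 requires (20729 + w·259) / (17 + w) = 879.
Rearranging, w·(259 − 879) = 879·17 − 20729 = -5786, so w ≈ -5786/-620 = 9.33.

w ≈ 9.3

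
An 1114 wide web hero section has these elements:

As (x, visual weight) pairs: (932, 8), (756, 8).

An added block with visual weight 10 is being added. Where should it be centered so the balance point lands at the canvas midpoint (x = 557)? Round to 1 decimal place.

x ≈ 97.8

New total weight: (8 + 8) + 10 = 26.
Along x: (13504 + 10·x) / 26 = 557 (existing moment 8·932 + 8·756 = 13504) ⇒ x = (14482 − 13504) / 10 ≈ 97.80.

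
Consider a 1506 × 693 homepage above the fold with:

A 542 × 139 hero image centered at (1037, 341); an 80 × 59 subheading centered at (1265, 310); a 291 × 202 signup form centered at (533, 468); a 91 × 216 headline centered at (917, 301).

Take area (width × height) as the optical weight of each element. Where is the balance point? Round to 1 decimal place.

(842.0, 382.2)

Areas: hero image 542·139 = 75338, subheading 80·59 = 4720, signup form 291·202 = 58782, headline 91·216 = 19656. Total weight = 158496.
x: (75338·1037 + 4720·1265 + 58782·533 + 19656·917) / 158496 = 133451664 / 158496 ≈ 841.99
y: (75338·341 + 4720·310 + 58782·468 + 19656·301) / 158496 = 60579890 / 158496 ≈ 382.22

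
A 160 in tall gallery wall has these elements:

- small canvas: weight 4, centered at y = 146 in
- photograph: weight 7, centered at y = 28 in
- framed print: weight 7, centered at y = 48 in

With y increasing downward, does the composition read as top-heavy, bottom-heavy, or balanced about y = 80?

top-heavy

Weights sum to 4 + 7 + 7 = 18.
y-moment: 4·146 + 7·28 + 7·48 = 1116; centroid 1116/18 ≈ 62.00.
62.0 vs midline 80 → top-heavy.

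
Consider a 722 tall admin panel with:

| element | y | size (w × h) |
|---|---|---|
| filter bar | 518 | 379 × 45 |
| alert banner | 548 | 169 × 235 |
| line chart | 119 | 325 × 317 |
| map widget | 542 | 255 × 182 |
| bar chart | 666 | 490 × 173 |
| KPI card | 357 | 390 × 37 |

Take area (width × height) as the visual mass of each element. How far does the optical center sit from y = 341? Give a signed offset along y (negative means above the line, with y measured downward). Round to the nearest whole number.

Areas → weights: filter bar 379·45 = 17055, alert banner 169·235 = 39715, line chart 325·317 = 103025, map widget 255·182 = 46410, bar chart 490·173 = 84770, KPI card 390·37 = 14430; Σw = 305405.
y: moment 129620835 / weight 305405 ≈ 424.42
Difference: 424.42 − 341 ≈ 83.42.

≈ 83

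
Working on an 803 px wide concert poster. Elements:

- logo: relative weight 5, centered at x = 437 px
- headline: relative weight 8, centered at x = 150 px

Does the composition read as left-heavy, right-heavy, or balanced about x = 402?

left-heavy

Σw = 5 + 8 = 13.
x: (5·437 + 8·150) / 13 = 3385 / 13 ≈ 260.38
260.4 lies left of the midline 402, so the layout is left-heavy.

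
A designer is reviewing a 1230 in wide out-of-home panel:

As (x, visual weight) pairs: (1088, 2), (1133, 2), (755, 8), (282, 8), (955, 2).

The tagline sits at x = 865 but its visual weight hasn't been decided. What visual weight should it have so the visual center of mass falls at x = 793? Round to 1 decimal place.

w ≈ 38.9

Existing Σw = 22 (2 + 2 + 8 + 8 + 2); existing moment 2·1088 + 2·1133 + 8·755 + 8·282 + 2·955 = 14648.
For the centroid to hit 793: (14648 + w·865) / (22 + w) = 793.
So w = (793·22 − 14648)/(865 − 793) = 2798/72 ≈ 38.86.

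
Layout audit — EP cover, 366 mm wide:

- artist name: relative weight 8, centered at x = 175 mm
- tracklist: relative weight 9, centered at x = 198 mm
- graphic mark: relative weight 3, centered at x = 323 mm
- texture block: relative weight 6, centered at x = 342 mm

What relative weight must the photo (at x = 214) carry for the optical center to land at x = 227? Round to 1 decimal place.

w ≈ 23.2

Existing Σw = 26 (8 + 9 + 3 + 6); existing moment 8·175 + 9·198 + 3·323 + 6·342 = 6203.
Set Σw·x/Σw = 227: (6203 + 214w) = 227·(26 + w).
So w = (227·26 − 6203)/(214 − 227) = -301/-13 ≈ 23.15.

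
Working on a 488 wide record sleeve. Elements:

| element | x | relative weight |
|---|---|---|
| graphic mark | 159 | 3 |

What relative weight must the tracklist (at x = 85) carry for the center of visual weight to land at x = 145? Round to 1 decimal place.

The single fixed element contributes weight 3, moment 3·159 = 477.
For the centroid to hit 145: (477 + w·85) / (3 + w) = 145.
So w = (145·3 − 477)/(85 − 145) = -42/-60 ≈ 0.70.

w ≈ 0.7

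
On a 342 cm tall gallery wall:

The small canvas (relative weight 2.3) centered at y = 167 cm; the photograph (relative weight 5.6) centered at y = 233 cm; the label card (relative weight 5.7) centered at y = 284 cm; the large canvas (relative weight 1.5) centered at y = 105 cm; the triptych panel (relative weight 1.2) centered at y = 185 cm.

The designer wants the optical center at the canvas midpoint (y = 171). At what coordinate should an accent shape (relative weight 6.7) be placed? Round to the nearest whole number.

y ≈ 37

With the accent shape, Σw becomes 2.3 + 5.6 + 5.7 + 1.5 + 1.2 + 6.7 = 23.0.
y: need Σw·y = 23.0·171 = 3933.0. Existing = 2.3·167 + 5.6·233 + 5.7·284 + 1.5·105 + 1.2·185 = 3687.2. Remainder 245.8 / 6.7 ≈ 36.69.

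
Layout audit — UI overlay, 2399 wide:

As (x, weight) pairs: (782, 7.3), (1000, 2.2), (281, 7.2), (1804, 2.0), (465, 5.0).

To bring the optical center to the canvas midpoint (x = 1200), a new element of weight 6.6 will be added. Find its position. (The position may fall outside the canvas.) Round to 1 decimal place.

x ≈ 3105.3

With the new element, Σw becomes 7.3 + 2.2 + 7.2 + 2.0 + 5.0 + 6.6 = 30.3.
Along x: (15864.8 + 6.6·x) / 30.3 = 1200 (existing moment 7.3·782 + 2.2·1000 + 7.2·281 + 2.0·1804 + 5.0·465 = 15864.8) ⇒ x = (36360.0 − 15864.8) / 6.6 ≈ 3105.33.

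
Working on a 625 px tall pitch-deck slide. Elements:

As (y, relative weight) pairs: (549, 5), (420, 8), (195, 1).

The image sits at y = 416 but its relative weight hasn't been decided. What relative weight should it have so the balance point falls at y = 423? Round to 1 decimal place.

Known weights sum to 5 + 8 + 1 = 14; their moment is 5·549 + 8·420 + 1·195 = 6300.
Balance at y = 423 requires (6300 + w·416) / (14 + w) = 423.
Rearranging, w·(416 − 423) = 423·14 − 6300 = -378, so w ≈ -378/-7 = 54.00.

w ≈ 54.0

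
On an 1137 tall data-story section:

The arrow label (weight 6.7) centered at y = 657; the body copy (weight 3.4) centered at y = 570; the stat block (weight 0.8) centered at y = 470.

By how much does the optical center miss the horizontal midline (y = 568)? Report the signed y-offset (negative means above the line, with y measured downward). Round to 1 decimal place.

Weights sum to 6.7 + 3.4 + 0.8 = 10.9.
y: (6.7·657 + 3.4·570 + 0.8·470) / 10.9 = 6715.9 / 10.9 ≈ 616.14
Difference: 616.14 − 568 ≈ 48.14.

≈ 48.1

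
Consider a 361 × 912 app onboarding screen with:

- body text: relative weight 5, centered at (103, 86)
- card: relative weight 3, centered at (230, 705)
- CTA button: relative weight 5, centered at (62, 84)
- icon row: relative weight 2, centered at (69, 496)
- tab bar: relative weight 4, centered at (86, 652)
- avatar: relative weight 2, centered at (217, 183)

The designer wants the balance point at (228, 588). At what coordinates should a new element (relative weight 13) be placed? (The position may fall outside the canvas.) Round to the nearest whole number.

After adding the new element, total weight = 5 + 3 + 5 + 2 + 4 + 2 + 13 = 34.
x: need Σw·x = 34·228 = 7752. Existing = 5·103 + 3·230 + 5·62 + 2·69 + 4·86 + 2·217 = 2431. Remainder 5321 / 13 ≈ 409.31.
y: need Σw·y = 34·588 = 19992. Existing = 5·86 + 3·705 + 5·84 + 2·496 + 4·652 + 2·183 = 6931. Remainder 13061 / 13 ≈ 1004.69.

(409, 1005)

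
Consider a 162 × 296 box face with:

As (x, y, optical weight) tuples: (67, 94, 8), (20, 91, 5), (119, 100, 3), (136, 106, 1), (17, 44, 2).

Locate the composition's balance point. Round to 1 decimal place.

(61.2, 89.5)

Weights sum to 8 + 5 + 3 + 1 + 2 = 19.
x-moment: 8·67 + 5·20 + 3·119 + 1·136 + 2·17 = 1163; centroid 1163/19 ≈ 61.21.
y-moment: 8·94 + 5·91 + 3·100 + 1·106 + 2·44 = 1701; centroid 1701/19 ≈ 89.53.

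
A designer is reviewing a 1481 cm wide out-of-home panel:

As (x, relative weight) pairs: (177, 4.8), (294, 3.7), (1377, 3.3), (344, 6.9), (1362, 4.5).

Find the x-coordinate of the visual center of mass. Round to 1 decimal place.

Weights sum to 4.8 + 3.7 + 3.3 + 6.9 + 4.5 = 23.2.
x: (4.8·177 + 3.7·294 + 3.3·1377 + 6.9·344 + 4.5·1362) / 23.2 = 14984.1 / 23.2 ≈ 645.87

x ≈ 645.9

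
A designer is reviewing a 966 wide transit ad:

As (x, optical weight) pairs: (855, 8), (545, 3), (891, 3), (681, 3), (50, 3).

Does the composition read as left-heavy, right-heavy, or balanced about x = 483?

Total weight = 8 + 3 + 3 + 3 + 3 = 20.
Σw·x = 8·855 + 3·545 + 3·891 + 3·681 + 3·50 = 13341, so x̄ = 13341/20 ≈ 667.05.
667.0 lies right of the midline 483, so the layout is right-heavy.

right-heavy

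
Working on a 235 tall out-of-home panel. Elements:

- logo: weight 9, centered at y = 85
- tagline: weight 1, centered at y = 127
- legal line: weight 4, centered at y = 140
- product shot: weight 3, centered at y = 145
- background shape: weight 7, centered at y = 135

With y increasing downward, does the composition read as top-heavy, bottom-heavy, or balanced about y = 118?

balanced

Weights sum to 9 + 1 + 4 + 3 + 7 = 24.
y-moment: 9·85 + 1·127 + 4·140 + 3·145 + 7·135 = 2832; centroid 2832/24 ≈ 118.00.
The centroid 118.00 matches the midline at 118, so the layout is balanced.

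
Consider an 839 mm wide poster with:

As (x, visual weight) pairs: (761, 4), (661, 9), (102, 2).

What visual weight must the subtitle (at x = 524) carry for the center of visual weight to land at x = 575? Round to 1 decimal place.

w ≈ 11.2

Fixed elements: Σw = 4 + 9 + 2 = 15, Σw·x = 4·761 + 9·661 + 2·102 = 9197.
Set Σw·x/Σw = 575: (9197 + 524w) = 575·(15 + w).
Solving: w = (575·15 − 9197) / (524 − 575) = -572 / -51 ≈ 11.22.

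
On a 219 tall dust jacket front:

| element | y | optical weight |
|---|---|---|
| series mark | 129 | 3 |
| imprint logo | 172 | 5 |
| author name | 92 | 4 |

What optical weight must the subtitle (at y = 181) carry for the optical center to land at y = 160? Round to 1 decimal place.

Fixed elements: Σw = 3 + 5 + 4 = 12, Σw·y = 3·129 + 5·172 + 4·92 = 1615.
Balance at y = 160 requires (1615 + w·181) / (12 + w) = 160.
Rearranging, w·(181 − 160) = 160·12 − 1615 = 305, so w ≈ 305/21 = 14.52.

w ≈ 14.5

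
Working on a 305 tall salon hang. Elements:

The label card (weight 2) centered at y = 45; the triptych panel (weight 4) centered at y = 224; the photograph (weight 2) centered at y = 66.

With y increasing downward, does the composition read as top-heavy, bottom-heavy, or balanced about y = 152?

top-heavy

Weights sum to 2 + 4 + 2 = 8.
y: (2·45 + 4·224 + 2·66) / 8 = 1118 / 8 ≈ 139.75
139.8 lies above (smaller y than) the midline 152, so the layout is top-heavy.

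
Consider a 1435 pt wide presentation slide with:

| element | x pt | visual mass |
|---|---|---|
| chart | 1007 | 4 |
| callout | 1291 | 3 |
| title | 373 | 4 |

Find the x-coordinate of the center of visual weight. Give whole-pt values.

x ≈ 854

Σw = 4 + 3 + 4 = 11.
x: (4·1007 + 3·1291 + 4·373) / 11 = 9393 / 11 ≈ 853.91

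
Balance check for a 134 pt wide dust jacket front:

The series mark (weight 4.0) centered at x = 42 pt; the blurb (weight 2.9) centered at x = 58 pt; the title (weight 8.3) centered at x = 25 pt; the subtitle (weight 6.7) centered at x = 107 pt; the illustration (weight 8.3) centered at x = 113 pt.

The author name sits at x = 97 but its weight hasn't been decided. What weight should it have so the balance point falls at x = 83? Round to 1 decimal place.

w ≈ 22.0

Known weights sum to 4.0 + 2.9 + 8.3 + 6.7 + 8.3 = 30.2; their moment is 4.0·42 + 2.9·58 + 8.3·25 + 6.7·107 + 8.3·113 = 2198.5.
Set Σw·x/Σw = 83: (2198.5 + 97w) = 83·(30.2 + w).
Rearranging, w·(97 − 83) = 83·30.2 − 2198.5 = 308.1, so w ≈ 308.1/14 = 22.01.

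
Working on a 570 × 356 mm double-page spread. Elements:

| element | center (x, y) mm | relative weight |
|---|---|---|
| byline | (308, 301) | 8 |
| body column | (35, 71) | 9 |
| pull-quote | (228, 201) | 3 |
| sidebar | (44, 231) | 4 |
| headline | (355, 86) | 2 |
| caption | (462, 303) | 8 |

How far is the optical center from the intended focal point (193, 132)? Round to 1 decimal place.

Weights sum to 8 + 9 + 3 + 4 + 2 + 8 = 34.
x-moment: 8·308 + 9·35 + 3·228 + 4·44 + 2·355 + 8·462 = 8045; centroid 8045/34 ≈ 236.62.
y-moment: 8·301 + 9·71 + 3·201 + 4·231 + 2·86 + 8·303 = 7170; centroid 7170/34 ≈ 210.88.
From (193, 132): dx = 43.62, dy = 78.88, so the distance is √(dx²+dy²) ≈ 90.14.

≈ 90.1 mm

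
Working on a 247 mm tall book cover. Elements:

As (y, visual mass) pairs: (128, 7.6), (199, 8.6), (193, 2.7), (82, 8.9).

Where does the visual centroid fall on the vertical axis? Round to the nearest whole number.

Weights sum to 7.6 + 8.6 + 2.7 + 8.9 = 27.8.
y: (7.6·128 + 8.6·199 + 2.7·193 + 8.9·82) / 27.8 = 3935.1 / 27.8 ≈ 141.55

y ≈ 142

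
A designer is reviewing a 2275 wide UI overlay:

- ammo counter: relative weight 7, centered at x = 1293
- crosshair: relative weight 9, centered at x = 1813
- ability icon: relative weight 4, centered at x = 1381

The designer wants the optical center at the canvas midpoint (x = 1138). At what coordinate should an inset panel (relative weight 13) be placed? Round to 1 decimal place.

New total weight: (7 + 9 + 4) + 13 = 33.
Along x: (30892 + 13·x) / 33 = 1138 (existing moment 7·1293 + 9·1813 + 4·1381 = 30892) ⇒ x = (37554 − 30892) / 13 ≈ 512.46.

x ≈ 512.5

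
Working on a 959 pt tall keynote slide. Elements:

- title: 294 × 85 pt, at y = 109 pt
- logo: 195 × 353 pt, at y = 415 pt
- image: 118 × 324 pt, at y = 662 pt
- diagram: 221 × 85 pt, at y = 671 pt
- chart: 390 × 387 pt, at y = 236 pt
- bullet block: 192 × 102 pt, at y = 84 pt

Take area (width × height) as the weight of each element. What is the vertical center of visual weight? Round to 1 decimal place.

Taking area as weight: title 294·85 = 24990, logo 195·353 = 68835, image 118·324 = 38232, diagram 221·85 = 18785, chart 390·387 = 150930, bullet block 192·102 = 19584. Sum 321356.
Σw·y = 106469290; ȳ = 106469290/321356 ≈ 331.31.

y ≈ 331.3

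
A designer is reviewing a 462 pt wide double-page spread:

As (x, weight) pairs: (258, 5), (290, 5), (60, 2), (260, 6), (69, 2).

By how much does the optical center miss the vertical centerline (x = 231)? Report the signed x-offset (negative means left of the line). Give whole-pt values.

Σw = 5 + 5 + 2 + 6 + 2 = 20.
x: (5·258 + 5·290 + 2·60 + 6·260 + 2·69) / 20 = 4558 / 20 ≈ 227.90
Difference: 227.90 − 231 ≈ -3.10.

≈ -3 pt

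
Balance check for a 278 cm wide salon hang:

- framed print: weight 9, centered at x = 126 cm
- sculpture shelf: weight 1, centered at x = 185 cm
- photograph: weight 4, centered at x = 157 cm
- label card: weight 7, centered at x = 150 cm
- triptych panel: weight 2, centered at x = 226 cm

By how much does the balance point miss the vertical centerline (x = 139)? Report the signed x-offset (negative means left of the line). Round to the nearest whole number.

Total weight = 9 + 1 + 4 + 7 + 2 = 23.
x-moment: 9·126 + 1·185 + 4·157 + 7·150 + 2·226 = 3449; centroid 3449/23 ≈ 149.96.
Against x = 139, that's 149.96 − 139 = 10.96.

≈ 11 cm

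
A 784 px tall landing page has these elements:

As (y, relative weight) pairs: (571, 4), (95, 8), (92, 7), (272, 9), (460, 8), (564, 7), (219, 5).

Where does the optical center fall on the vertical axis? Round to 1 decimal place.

Weights sum to 4 + 8 + 7 + 9 + 8 + 7 + 5 = 48.
y: moment 14859 / weight 48 ≈ 309.56

y ≈ 309.6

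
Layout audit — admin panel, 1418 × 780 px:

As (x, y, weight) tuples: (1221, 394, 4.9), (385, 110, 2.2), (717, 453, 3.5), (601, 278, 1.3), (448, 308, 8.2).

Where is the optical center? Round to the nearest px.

(686, 331)

Weights sum to 4.9 + 2.2 + 3.5 + 1.3 + 8.2 = 20.1.
x: (4.9·1221 + 2.2·385 + 3.5·717 + 1.3·601 + 8.2·448) / 20.1 = 13794.3 / 20.1 ≈ 686.28
y: (4.9·394 + 2.2·110 + 3.5·453 + 1.3·278 + 8.2·308) / 20.1 = 6645.1 / 20.1 ≈ 330.60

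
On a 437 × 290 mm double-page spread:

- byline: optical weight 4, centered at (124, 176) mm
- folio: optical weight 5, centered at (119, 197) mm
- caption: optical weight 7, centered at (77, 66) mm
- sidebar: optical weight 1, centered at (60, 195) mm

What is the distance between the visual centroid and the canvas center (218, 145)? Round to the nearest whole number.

Σw = 4 + 5 + 7 + 1 = 17.
Σw·x = 4·124 + 5·119 + 7·77 + 1·60 = 1690, so x̄ = 1690/17 ≈ 99.41.
Σw·y = 4·176 + 5·197 + 7·66 + 1·195 = 2346, so ȳ = 2346/17 ≈ 138.00.
From (218, 145): dx = -118.59, dy = -7.00, so the distance is √(dx²+dy²) ≈ 118.79.

≈ 119 mm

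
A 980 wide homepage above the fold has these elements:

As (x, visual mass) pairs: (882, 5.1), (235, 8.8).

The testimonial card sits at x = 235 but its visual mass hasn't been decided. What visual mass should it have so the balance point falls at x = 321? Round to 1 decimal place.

w ≈ 24.5

Fixed elements: Σw = 5.1 + 8.8 = 13.9, Σw·x = 5.1·882 + 8.8·235 = 6566.2.
Set Σw·x/Σw = 321: (6566.2 + 235w) = 321·(13.9 + w).
Solving: w = (321·13.9 − 6566.2) / (235 − 321) = -2104.3 / -86 ≈ 24.47.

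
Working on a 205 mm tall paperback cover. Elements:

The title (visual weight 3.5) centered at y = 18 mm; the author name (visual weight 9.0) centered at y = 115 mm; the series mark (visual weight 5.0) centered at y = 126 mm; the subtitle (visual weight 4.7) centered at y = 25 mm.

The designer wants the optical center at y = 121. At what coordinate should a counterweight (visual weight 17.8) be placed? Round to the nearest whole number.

New total weight: (3.5 + 9.0 + 5.0 + 4.7) + 17.8 = 40.0.
Along y: (1845.5 + 17.8·y) / 40.0 = 121 (existing moment 3.5·18 + 9.0·115 + 5.0·126 + 4.7·25 = 1845.5) ⇒ y = (4840.0 − 1845.5) / 17.8 ≈ 168.23.

y ≈ 168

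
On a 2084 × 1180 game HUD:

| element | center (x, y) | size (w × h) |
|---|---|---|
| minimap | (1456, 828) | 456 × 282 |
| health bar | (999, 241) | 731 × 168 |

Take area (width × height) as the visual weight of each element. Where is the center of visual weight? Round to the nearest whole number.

Taking area as weight: minimap 456·282 = 128592, health bar 731·168 = 122808. Sum 251400.
x-moment: 128592·1456 + 122808·999 = 309915144; centroid 309915144/251400 ≈ 1232.76.
y-moment: 128592·828 + 122808·241 = 136070904; centroid 136070904/251400 ≈ 541.25.

(1233, 541)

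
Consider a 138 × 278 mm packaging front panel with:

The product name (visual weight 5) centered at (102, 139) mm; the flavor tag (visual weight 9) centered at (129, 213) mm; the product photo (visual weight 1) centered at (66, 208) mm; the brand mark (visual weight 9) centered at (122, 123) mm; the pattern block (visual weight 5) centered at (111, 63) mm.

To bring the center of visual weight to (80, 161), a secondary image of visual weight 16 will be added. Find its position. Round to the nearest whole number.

(13, 188)

With the secondary image, Σw becomes 5 + 9 + 1 + 9 + 5 + 16 = 45.
x: need Σw·x = 45·80 = 3600. Existing = 5·102 + 9·129 + 1·66 + 9·122 + 5·111 = 3390. Remainder 210 / 16 ≈ 13.12.
y: need Σw·y = 45·161 = 7245. Existing = 5·139 + 9·213 + 1·208 + 9·123 + 5·63 = 4242. Remainder 3003 / 16 ≈ 187.69.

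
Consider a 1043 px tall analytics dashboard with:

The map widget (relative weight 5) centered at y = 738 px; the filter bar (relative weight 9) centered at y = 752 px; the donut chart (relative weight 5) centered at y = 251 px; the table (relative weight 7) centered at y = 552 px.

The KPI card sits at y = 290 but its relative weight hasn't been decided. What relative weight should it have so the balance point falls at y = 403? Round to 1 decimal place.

Fixed elements: Σw = 5 + 9 + 5 + 7 = 26, Σw·y = 5·738 + 9·752 + 5·251 + 7·552 = 15577.
Set Σw·y/Σw = 403: (15577 + 290w) = 403·(26 + w).
So w = (403·26 − 15577)/(290 − 403) = -5099/-113 ≈ 45.12.

w ≈ 45.1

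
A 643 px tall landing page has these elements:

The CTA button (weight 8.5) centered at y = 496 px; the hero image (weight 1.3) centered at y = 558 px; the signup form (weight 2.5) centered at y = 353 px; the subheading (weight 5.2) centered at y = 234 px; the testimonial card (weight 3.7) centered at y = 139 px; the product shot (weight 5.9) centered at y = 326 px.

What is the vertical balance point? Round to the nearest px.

y ≈ 350

Σw = 8.5 + 1.3 + 2.5 + 5.2 + 3.7 + 5.9 = 27.1.
Σw·y = 9478.4; ȳ = 9478.4/27.1 ≈ 349.76.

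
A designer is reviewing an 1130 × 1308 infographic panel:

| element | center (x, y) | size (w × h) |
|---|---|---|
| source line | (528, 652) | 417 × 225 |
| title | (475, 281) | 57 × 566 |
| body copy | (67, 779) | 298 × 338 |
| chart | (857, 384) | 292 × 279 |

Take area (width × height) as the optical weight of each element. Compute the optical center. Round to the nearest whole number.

(459, 584)

Taking area as weight: source line 417·225 = 93825, title 57·566 = 32262, body copy 298·338 = 100724, chart 292·279 = 81468. Sum 308279.
x-moment: 93825·528 + 32262·475 + 100724·67 + 81468·857 = 141430634; centroid 141430634/308279 ≈ 458.77.
y-moment: 93825·652 + 32262·281 + 100724·779 + 81468·384 = 179987230; centroid 179987230/308279 ≈ 583.85.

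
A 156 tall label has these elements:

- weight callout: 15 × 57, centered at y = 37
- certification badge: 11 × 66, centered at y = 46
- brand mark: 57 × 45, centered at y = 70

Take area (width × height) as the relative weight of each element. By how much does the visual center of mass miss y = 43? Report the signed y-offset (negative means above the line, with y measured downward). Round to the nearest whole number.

≈ 16

Areas → weights: weight callout 15·57 = 855, certification badge 11·66 = 726, brand mark 57·45 = 2565; Σw = 4146.
Σw·y = 855·37 + 726·46 + 2565·70 = 244581, so ȳ = 244581/4146 ≈ 58.99.
Difference: 58.99 − 43 ≈ 15.99.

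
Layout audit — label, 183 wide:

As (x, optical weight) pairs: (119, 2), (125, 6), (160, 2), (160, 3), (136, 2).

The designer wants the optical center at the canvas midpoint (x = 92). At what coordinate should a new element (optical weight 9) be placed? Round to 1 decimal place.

x ≈ 16.4

With the new element, Σw becomes 2 + 6 + 2 + 3 + 2 + 9 = 24.
x: need Σw·x = 24·92 = 2208. Existing = 2·119 + 6·125 + 2·160 + 3·160 + 2·136 = 2060. Remainder 148 / 9 ≈ 16.44.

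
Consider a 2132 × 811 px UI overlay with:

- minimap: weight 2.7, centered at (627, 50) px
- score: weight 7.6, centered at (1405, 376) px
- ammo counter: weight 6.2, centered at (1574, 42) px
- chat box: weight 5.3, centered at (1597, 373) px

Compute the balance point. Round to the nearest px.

Σw = 2.7 + 7.6 + 6.2 + 5.3 = 21.8.
Σw·x = 2.7·627 + 7.6·1405 + 6.2·1574 + 5.3·1597 = 30593.8, so x̄ = 30593.8/21.8 ≈ 1403.39.
Σw·y = 2.7·50 + 7.6·376 + 6.2·42 + 5.3·373 = 5229.9, so ȳ = 5229.9/21.8 ≈ 239.90.

(1403, 240)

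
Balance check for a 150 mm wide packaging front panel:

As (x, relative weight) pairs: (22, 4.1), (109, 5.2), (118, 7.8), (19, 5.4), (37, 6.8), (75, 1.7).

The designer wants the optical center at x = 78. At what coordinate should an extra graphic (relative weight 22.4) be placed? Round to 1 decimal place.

x ≈ 94.0

With the extra graphic, Σw becomes 4.1 + 5.2 + 7.8 + 5.4 + 6.8 + 1.7 + 22.4 = 53.4.
x: target moment 53.4×78 = 4165.2; current 4.1·22 + 5.2·109 + 7.8·118 + 5.4·19 + 6.8·37 + 1.7·75 = 2059.1; the extra graphic supplies 2106.1, so x = 2106.1/22.4 ≈ 94.02.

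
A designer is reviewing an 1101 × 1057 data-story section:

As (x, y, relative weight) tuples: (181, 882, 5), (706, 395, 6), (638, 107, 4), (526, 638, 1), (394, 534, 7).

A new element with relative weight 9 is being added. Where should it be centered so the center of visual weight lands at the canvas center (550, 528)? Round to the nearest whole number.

After adding the new element, total weight = 5 + 6 + 4 + 1 + 7 + 9 = 32.
x: target moment 32×550 = 17600; current 5·181 + 6·706 + 4·638 + 1·526 + 7·394 = 10977; the new element supplies 6623, so x = 6623/9 ≈ 735.89.
y: target moment 32×528 = 16896; current 5·882 + 6·395 + 4·107 + 1·638 + 7·534 = 11584; the new element supplies 5312, so y = 5312/9 ≈ 590.22.

(736, 590)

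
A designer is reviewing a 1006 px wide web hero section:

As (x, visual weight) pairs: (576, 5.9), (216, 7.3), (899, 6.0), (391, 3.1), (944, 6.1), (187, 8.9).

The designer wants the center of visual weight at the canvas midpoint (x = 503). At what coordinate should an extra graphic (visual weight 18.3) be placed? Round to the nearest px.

x ≈ 490

After adding the extra graphic, total weight = 5.9 + 7.3 + 6.0 + 3.1 + 6.1 + 8.9 + 18.3 = 55.6.
Along x: (19004.0 + 18.3·x) / 55.6 = 503 (existing moment 5.9·576 + 7.3·216 + 6.0·899 + 3.1·391 + 6.1·944 + 8.9·187 = 19004.0) ⇒ x = (27966.8 − 19004.0) / 18.3 ≈ 489.77.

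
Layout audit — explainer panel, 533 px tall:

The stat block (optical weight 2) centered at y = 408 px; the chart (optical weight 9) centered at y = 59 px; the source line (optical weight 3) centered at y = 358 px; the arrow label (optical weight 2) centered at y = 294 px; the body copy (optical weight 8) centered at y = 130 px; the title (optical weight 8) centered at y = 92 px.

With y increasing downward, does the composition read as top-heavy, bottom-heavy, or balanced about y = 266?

Σw = 2 + 9 + 3 + 2 + 8 + 8 = 32.
y: moment 4785 / weight 32 ≈ 149.53
149.5 lies above (smaller y than) the midline 266, so the layout is top-heavy.

top-heavy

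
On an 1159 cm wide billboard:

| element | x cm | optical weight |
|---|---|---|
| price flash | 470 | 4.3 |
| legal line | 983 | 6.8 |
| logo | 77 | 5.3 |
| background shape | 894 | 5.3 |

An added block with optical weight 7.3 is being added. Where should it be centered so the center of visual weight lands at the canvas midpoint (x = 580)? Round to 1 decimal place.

x ≈ 406.6

New total weight: (4.3 + 6.8 + 5.3 + 5.3) + 7.3 = 29.0.
Along x: (13851.7 + 7.3·x) / 29.0 = 580 (existing moment 4.3·470 + 6.8·983 + 5.3·77 + 5.3·894 = 13851.7) ⇒ x = (16820.0 − 13851.7) / 7.3 ≈ 406.62.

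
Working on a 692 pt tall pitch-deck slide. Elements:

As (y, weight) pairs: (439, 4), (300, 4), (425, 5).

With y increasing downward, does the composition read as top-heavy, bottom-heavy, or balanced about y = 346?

Σw = 4 + 4 + 5 = 13.
y: (4·439 + 4·300 + 5·425) / 13 = 5081 / 13 ≈ 390.85
390.8 lies below (larger y than) the midline 346, so the layout is bottom-heavy.

bottom-heavy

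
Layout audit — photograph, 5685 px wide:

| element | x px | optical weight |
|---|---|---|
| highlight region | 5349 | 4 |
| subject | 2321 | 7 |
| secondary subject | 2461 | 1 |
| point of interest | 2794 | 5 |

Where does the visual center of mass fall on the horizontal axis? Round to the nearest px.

x ≈ 3181

Σw = 4 + 7 + 1 + 5 = 17.
x-moment: 4·5349 + 7·2321 + 1·2461 + 5·2794 = 54074; centroid 54074/17 ≈ 3180.82.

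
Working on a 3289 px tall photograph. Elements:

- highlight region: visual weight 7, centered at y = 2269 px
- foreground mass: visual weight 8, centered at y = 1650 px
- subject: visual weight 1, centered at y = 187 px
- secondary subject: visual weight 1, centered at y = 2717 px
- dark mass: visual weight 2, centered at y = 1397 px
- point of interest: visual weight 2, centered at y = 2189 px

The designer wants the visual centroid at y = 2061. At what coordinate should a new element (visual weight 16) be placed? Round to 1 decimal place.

After adding the new element, total weight = 7 + 8 + 1 + 1 + 2 + 2 + 16 = 37.
y: need Σw·y = 37·2061 = 76257. Existing = 7·2269 + 8·1650 + 1·187 + 1·2717 + 2·1397 + 2·2189 = 39159. Remainder 37098 / 16 ≈ 2318.62.

y ≈ 2318.6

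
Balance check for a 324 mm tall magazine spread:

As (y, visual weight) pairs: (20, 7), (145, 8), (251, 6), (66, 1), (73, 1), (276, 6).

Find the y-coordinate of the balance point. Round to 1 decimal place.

y ≈ 158.7

Σw = 7 + 8 + 6 + 1 + 1 + 6 = 29.
y: moment 4601 / weight 29 ≈ 158.66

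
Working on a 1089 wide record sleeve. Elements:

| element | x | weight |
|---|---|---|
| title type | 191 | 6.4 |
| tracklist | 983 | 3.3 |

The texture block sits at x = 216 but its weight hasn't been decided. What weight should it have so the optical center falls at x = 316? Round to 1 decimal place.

w ≈ 14.0

Fixed elements: Σw = 6.4 + 3.3 = 9.7, Σw·x = 6.4·191 + 3.3·983 = 4466.3.
For the centroid to hit 316: (4466.3 + w·216) / (9.7 + w) = 316.
Rearranging, w·(216 − 316) = 316·9.7 − 4466.3 = -1401.1, so w ≈ -1401.1/-100 = 14.01.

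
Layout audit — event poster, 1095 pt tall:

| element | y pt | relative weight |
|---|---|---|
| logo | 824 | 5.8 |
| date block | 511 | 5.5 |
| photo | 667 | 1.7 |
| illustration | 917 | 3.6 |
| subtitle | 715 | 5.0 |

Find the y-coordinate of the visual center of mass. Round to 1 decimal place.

y ≈ 722.2

Weights sum to 5.8 + 5.5 + 1.7 + 3.6 + 5.0 = 21.6.
y: (5.8·824 + 5.5·511 + 1.7·667 + 3.6·917 + 5.0·715) / 21.6 = 15599.8 / 21.6 ≈ 722.21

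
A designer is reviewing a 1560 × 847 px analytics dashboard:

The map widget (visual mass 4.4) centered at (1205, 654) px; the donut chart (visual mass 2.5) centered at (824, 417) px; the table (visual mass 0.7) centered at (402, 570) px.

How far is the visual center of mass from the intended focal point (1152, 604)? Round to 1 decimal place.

≈ 150.6 px

Σw = 4.4 + 2.5 + 0.7 = 7.6.
Σw·x = 4.4·1205 + 2.5·824 + 0.7·402 = 7643.4, so x̄ = 7643.4/7.6 ≈ 1005.71.
Σw·y = 4.4·654 + 2.5·417 + 0.7·570 = 4319.1, so ȳ = 4319.1/7.6 ≈ 568.30.
Offset from (1152, 604): Δx ≈ -146.29, Δy ≈ -35.70; distance = √(Δx² + Δy²) ≈ 150.58.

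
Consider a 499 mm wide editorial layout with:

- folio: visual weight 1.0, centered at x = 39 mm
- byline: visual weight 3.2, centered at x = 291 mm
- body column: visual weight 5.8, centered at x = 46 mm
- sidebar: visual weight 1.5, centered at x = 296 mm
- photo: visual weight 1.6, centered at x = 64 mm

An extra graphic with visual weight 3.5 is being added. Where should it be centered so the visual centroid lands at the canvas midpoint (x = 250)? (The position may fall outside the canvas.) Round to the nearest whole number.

After adding the extra graphic, total weight = 1.0 + 3.2 + 5.8 + 1.5 + 1.6 + 3.5 = 16.6.
x: need Σw·x = 16.6·250 = 4150.0. Existing = 1.0·39 + 3.2·291 + 5.8·46 + 1.5·296 + 1.6·64 = 1783.4. Remainder 2366.6 / 3.5 ≈ 676.17.

x ≈ 676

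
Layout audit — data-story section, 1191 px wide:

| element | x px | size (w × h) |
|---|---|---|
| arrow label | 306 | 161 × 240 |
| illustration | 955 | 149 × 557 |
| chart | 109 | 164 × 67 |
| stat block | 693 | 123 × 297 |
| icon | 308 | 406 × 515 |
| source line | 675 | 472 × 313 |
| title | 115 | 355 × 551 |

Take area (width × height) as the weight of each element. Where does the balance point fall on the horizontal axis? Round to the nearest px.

x ≈ 422

Taking area as weight: arrow label 161·240 = 38640, illustration 149·557 = 82993, chart 164·67 = 10988, stat block 123·297 = 36531, icon 406·515 = 209090, source line 472·313 = 147736, title 355·551 = 195605. Sum 721583.
x: moment 304211925 / weight 721583 ≈ 421.59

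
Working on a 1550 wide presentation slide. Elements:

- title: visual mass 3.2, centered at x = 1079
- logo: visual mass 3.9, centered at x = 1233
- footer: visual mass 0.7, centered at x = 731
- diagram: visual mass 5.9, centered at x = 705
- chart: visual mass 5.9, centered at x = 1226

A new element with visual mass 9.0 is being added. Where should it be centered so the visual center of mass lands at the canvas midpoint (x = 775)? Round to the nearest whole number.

After adding the new element, total weight = 3.2 + 3.9 + 0.7 + 5.9 + 5.9 + 9.0 = 28.6.
Along x: (20166.1 + 9.0·x) / 28.6 = 775 (existing moment 3.2·1079 + 3.9·1233 + 0.7·731 + 5.9·705 + 5.9·1226 = 20166.1) ⇒ x = (22165.0 − 20166.1) / 9.0 ≈ 222.10.

x ≈ 222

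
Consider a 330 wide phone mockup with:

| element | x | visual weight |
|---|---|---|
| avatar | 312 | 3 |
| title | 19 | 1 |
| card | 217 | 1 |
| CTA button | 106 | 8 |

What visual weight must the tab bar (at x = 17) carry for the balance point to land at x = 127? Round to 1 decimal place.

w ≈ 3.4

Fixed elements: Σw = 3 + 1 + 1 + 8 = 13, Σw·x = 3·312 + 1·19 + 1·217 + 8·106 = 2020.
Balance at x = 127 requires (2020 + w·17) / (13 + w) = 127.
Rearranging, w·(17 − 127) = 127·13 − 2020 = -369, so w ≈ -369/-110 = 3.35.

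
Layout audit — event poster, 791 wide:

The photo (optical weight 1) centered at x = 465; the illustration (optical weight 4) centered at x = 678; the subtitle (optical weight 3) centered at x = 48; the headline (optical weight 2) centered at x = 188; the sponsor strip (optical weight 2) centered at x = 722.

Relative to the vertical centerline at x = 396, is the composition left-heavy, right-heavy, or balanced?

right-heavy

Total weight = 1 + 4 + 3 + 2 + 2 = 12.
Σw·x = 1·465 + 4·678 + 3·48 + 2·188 + 2·722 = 5141, so x̄ = 5141/12 ≈ 428.42.
428.4 lies right of the midline 396, so the layout is right-heavy.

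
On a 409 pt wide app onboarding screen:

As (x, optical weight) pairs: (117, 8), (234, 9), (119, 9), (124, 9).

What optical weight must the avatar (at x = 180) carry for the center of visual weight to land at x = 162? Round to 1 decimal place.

w ≈ 24.5

Known weights sum to 8 + 9 + 9 + 9 = 35; their moment is 8·117 + 9·234 + 9·119 + 9·124 = 5229.
Balance at x = 162 requires (5229 + w·180) / (35 + w) = 162.
Solving: w = (162·35 − 5229) / (180 − 162) = 441 / 18 ≈ 24.50.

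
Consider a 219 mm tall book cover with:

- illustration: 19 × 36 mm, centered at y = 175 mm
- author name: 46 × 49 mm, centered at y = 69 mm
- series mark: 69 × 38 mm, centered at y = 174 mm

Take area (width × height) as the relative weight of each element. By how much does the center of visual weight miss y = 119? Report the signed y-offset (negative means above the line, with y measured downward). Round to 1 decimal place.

Areas → weights: illustration 19·36 = 684, author name 46·49 = 2254, series mark 69·38 = 2622; Σw = 5560.
Σw·y = 684·175 + 2254·69 + 2622·174 = 731454, so ȳ = 731454/5560 ≈ 131.56.
Against y = 119, that's 131.56 − 119 = 12.56.

≈ 12.6 mm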